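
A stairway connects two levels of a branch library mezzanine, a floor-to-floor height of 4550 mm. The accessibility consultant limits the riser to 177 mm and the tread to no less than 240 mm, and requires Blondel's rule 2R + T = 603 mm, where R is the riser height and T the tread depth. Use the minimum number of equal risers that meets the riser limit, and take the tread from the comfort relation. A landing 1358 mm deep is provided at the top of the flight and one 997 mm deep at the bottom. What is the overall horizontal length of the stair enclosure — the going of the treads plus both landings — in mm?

8680 mm

⌈4550/177⌉ = 26 risers.
Riser R = 4550 / 26 = 175 mm, within the 177 mm limit.
Tread T = 603 − 2 × 175 = 253 mm (≥ 240 mm).
26 risers give 25 treads; going = 25 × 253 = 6325 mm.
Add landings: 6325 + 1358 + 997 = 8680 mm.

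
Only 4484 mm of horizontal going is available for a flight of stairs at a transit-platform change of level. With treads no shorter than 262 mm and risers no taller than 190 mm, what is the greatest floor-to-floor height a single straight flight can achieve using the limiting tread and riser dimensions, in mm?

4484 / 262 = 17.11, so 17 treads fit.
Risers = treads + 1 = 18.
Maximum height = 18 × 190 = 3420 mm.

3420 mm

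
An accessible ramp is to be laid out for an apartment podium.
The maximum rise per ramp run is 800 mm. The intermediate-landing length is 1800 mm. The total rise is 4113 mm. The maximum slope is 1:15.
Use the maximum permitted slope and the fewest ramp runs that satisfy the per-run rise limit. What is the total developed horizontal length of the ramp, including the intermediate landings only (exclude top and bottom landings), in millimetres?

70695 mm

4113 / 800 = 5.14, so 6 ramp runs are needed. That means 5 intermediate landings.
Horizontal run for 4113 mm of rise at 1:15 is 4113 × 15 = 61695 mm.
5 intermediate landings contribute 5 × 1800 = 9000 mm.
Developed length = 61695 + 9000 = 70695 mm.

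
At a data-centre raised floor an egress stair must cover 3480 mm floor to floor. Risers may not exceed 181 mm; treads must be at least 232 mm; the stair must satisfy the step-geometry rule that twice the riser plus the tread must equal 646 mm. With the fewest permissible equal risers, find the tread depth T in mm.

3480 / 181 = 19.227 → round up to 20 risers.
R = 3480 ÷ 20 = 174 mm.
T = 646 − 2·174 = 298 mm, which satisfies the 232 mm minimum.

298 mm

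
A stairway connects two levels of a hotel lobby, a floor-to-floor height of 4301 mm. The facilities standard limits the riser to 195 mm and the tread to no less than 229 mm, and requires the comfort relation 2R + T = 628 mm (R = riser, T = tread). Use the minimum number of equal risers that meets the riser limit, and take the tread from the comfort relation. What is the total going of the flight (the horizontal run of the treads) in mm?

5588 mm

⌈4301/195⌉ = 23 risers.
Riser R = 4301 / 23 = 187 mm, within the 195 mm limit.
From 2R + T = 628: T = 628 − 374 = 254 mm.
Treads = 23 − 1 = 22; going = 22 × 254 = 5588 mm.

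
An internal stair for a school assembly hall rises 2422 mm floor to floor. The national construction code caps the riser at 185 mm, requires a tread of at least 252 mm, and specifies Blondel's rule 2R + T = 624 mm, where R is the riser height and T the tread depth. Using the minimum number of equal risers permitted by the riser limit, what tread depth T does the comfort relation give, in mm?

⌈2422/185⌉ = 14 risers.
R = 2422 ÷ 14 = 173 mm.
Tread T = 624 − 2 × 173 = 278 mm (≥ 252 mm).

278 mm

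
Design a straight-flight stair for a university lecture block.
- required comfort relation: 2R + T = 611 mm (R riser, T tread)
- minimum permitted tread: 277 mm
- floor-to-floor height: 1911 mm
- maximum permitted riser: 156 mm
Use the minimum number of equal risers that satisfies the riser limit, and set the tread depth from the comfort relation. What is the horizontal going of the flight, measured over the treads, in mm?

3804 mm

1911 / 156 = 12.250 → round up to 13 risers.
Each riser is 1911/13 = 147 mm (≤ 156 mm).
Tread T = 611 − 2 × 147 = 317 mm (≥ 277 mm).
Treads = 13 − 1 = 12; going = 12 × 317 = 3804 mm.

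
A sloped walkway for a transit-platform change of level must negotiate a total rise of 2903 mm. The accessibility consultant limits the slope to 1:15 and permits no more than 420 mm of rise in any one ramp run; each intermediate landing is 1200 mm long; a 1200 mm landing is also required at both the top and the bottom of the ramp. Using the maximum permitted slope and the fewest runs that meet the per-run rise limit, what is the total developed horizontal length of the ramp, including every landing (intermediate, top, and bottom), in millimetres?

53145 mm

⌈2903/420⌉ = 7 ramp runs. That means 6 intermediate landings.
Ramp run (horizontal) at 1:15: 2903 × 15 = 43545 mm.
Intermediate landings: 6 × 1200 = 7200 mm.
Top and bottom landings: 2 × 1200 = 2400 mm.
Total = 43545 + 7200 + 2400 = 53145 mm.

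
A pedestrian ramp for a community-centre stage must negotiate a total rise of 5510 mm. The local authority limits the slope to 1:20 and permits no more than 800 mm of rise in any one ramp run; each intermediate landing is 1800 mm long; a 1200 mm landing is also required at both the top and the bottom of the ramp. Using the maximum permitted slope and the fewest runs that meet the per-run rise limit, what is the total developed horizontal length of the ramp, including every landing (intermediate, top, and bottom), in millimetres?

5510 / 800 = 6.89, so 7 ramp runs are needed. That means 6 intermediate landings.
Ramp run (horizontal) at 1:20: 5510 × 20 = 110200 mm.
6 intermediate landings contribute 6 × 1800 = 10800 mm.
Top and bottom landings: 2 × 1200 = 2400 mm.
Total = 110200 + 10800 + 2400 = 123400 mm.

123400 mm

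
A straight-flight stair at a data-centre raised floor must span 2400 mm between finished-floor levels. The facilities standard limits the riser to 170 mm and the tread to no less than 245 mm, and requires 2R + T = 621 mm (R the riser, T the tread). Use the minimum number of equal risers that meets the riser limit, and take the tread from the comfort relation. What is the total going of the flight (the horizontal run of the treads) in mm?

4214 mm

At most 170 each: 2400/170 = 14.12, giving 15 risers.
Riser R = 2400 / 15 = 160 mm, within the 170 mm limit.
T = 621 − 2·160 = 301 mm, which satisfies the 245 mm minimum.
15 risers give 14 treads; going = 14 × 301 = 4214 mm.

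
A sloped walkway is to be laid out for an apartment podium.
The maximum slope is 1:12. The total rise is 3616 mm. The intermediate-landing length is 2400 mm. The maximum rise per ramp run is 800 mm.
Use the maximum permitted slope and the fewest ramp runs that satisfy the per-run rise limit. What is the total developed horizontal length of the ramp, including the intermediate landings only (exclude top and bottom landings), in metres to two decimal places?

At most 800 each: 3616/800 = 4.52, giving 5 ramp runs. That means 4 intermediate landings.
Horizontal run for 3616 mm of rise at 1:12 is 3616 × 12 = 43392 mm.
4 intermediate landings contribute 4 × 2400 = 9600 mm.
Developed length = 43392 + 9600 = 52992 mm.
= 52.99 m.

52.99 m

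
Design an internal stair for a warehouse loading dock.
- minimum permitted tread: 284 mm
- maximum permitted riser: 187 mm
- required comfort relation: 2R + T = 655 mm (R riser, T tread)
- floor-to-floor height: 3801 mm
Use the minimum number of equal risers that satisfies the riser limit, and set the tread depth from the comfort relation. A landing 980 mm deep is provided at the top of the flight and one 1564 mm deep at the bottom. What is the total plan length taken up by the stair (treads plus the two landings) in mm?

8404 mm

⌈3801/187⌉ = 21 risers.
Riser R = 3801 / 21 = 181 mm, within the 187 mm limit.
Tread T = 655 − 2 × 181 = 293 mm (≥ 284 mm).
21 risers give 20 treads; going = 20 × 293 = 5860 mm.
Enclosure = 5860 + 980 + 1564 = 8404 mm.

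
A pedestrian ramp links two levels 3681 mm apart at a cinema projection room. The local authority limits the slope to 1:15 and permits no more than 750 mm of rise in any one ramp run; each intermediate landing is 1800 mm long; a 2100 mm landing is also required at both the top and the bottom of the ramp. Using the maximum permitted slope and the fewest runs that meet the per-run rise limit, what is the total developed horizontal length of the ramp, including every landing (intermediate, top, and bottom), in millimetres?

3681 / 750 = 4.91, so 5 ramp runs are needed. That means 4 intermediate landings.
Ramp run (horizontal) at 1:15: 3681 × 15 = 55215 mm.
Intermediate landings: 4 × 1800 = 7200 mm.
Top and bottom landings: 2 × 2100 = 4200 mm.
Total = 55215 + 7200 + 4200 = 66615 mm.

66615 mm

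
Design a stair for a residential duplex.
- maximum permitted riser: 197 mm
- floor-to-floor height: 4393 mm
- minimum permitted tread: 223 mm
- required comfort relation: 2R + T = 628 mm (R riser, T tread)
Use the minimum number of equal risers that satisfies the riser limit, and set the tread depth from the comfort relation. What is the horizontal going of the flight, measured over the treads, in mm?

At most 197 each: 4393/197 = 22.30, giving 23 risers.
R = 4393 ÷ 23 = 191 mm.
T = 628 − 2·191 = 246 mm, which satisfies the 223 mm minimum.
Treads = 23 − 1 = 22; going = 22 × 246 = 5412 mm.

5412 mm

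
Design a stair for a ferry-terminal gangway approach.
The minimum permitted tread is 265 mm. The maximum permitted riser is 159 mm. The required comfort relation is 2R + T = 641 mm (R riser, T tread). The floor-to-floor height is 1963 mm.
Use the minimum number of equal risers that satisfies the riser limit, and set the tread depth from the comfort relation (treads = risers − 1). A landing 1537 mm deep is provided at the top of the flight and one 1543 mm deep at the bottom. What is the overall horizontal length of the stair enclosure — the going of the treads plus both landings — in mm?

7148 mm

At most 159 each: 1963/159 = 12.35, giving 13 risers.
Each riser is 1963/13 = 151 mm (≤ 159 mm).
Tread T = 641 − 2 × 151 = 339 mm (≥ 265 mm).
13 risers give 12 treads; going = 12 × 339 = 4068 mm.
Add landings: 4068 + 1537 + 1543 = 7148 mm.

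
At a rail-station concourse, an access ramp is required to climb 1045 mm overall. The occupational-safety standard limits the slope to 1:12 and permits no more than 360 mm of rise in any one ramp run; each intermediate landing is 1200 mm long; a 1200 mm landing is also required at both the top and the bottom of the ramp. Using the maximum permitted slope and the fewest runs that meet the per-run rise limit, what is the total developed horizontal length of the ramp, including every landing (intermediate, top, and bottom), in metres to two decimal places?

17.34 m

1045 / 360 = 2.90, so 3 ramp runs are needed. That means 2 intermediate landings.
Ramp run (horizontal) at 1:12: 1045 × 12 = 12540 mm.
2 intermediate landings contribute 2 × 1200 = 2400 mm.
Top and bottom landings: 2 × 1200 = 2400 mm.
Total = 12540 + 2400 + 2400 = 17340 mm.
= 17.34 m.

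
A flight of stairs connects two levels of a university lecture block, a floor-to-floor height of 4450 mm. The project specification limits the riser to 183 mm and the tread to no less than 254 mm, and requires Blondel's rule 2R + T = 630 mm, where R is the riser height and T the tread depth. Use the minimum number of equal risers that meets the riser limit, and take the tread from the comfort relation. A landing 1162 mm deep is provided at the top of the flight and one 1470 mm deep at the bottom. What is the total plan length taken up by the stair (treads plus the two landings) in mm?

4450 / 183 = 24.32, so 25 risers are needed.
R = 4450 ÷ 25 = 178 mm.
T = 630 − 2·178 = 274 mm, which satisfies the 254 mm minimum.
Going = (25 − 1) × 274 = 6576 mm.
Add landings: 6576 + 1162 + 1470 = 9208 mm.

9208 mm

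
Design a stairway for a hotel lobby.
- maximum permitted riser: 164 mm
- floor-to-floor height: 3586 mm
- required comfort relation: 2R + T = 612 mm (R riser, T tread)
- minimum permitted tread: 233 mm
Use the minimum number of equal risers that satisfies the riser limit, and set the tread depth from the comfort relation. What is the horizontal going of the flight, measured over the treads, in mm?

6006 mm

3586 / 164 = 21.866 → round up to 22 risers.
R = 3586 ÷ 22 = 163 mm.
Tread T = 612 − 2 × 163 = 286 mm (≥ 233 mm).
22 risers give 21 treads; going = 21 × 286 = 6006 mm.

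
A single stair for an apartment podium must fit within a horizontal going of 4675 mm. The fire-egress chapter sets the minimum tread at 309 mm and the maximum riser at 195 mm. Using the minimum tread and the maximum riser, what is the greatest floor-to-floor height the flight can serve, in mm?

4675 / 309 = 15.13, so 15 treads fit.
Risers = treads + 1 = 16.
Maximum height = 16 × 195 = 3120 mm.

3120 mm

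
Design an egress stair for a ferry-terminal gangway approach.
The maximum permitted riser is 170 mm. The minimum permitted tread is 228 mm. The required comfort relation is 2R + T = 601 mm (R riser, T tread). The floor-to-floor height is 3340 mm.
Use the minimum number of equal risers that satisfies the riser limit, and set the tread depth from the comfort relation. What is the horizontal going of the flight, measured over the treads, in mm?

3340 / 170 = 19.647 → round up to 20 risers.
R = 3340 ÷ 20 = 167 mm.
T = 601 − 2·167 = 267 mm, which satisfies the 228 mm minimum.
20 risers give 19 treads; going = 19 × 267 = 5073 mm.

5073 mm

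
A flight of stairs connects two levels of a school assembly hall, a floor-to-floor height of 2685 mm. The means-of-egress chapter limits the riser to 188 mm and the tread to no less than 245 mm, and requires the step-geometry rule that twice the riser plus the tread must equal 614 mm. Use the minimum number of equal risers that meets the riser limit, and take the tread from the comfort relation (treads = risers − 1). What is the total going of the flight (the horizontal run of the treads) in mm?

3584 mm

At most 188 each: 2685/188 = 14.28, giving 15 risers.
Each riser is 2685/15 = 179 mm (≤ 188 mm).
From 2R + T = 614: T = 614 − 358 = 256 mm.
15 risers give 14 treads; going = 14 × 256 = 3584 mm.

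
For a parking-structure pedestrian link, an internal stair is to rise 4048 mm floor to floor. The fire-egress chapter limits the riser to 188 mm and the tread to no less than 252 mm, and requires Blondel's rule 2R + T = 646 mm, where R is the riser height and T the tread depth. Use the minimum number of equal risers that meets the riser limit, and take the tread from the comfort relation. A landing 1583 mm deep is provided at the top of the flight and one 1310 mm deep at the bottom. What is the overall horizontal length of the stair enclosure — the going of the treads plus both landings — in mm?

4048 / 188 = 21.532 → round up to 22 risers.
Riser R = 4048 / 22 = 184 mm, within the 188 mm limit.
Tread T = 646 − 2 × 184 = 278 mm (≥ 252 mm).
Going = (22 − 1) × 278 = 5838 mm.
Enclosure = 5838 + 1583 + 1310 = 8731 mm.

8731 mm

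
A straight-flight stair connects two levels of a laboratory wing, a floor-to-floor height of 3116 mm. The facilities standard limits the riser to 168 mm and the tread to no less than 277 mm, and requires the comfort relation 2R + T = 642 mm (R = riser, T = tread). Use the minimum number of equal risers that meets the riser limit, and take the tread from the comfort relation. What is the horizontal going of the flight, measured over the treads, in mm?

5652 mm

At most 168 each: 3116/168 = 18.55, giving 19 risers.
Each riser is 3116/19 = 164 mm (≤ 168 mm).
From 2R + T = 642: T = 642 − 328 = 314 mm.
Treads = 19 − 1 = 18; going = 18 × 314 = 5652 mm.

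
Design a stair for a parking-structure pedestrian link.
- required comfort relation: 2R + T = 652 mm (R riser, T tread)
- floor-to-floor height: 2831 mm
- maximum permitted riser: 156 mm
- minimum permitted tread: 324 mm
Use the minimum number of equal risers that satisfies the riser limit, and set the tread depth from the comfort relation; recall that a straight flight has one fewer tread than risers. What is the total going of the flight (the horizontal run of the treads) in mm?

6372 mm

⌈2831/156⌉ = 19 risers.
R = 2831 ÷ 19 = 149 mm.
T = 652 − 2·149 = 354 mm, which satisfies the 324 mm minimum.
19 risers give 18 treads; going = 18 × 354 = 6372 mm.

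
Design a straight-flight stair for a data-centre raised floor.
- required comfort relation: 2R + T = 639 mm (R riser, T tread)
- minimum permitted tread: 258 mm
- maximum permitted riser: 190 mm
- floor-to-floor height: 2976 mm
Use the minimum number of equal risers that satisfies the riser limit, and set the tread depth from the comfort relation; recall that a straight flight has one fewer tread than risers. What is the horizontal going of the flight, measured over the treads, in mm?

⌈2976/190⌉ = 16 risers.
R = 2976 ÷ 16 = 186 mm.
Tread T = 639 − 2 × 186 = 267 mm (≥ 258 mm).
Treads = 16 − 1 = 15; going = 15 × 267 = 4005 mm.

4005 mm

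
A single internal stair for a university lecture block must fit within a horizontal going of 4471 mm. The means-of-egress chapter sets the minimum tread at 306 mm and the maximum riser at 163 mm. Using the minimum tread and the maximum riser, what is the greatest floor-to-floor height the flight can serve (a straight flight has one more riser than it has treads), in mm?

2445 mm

Treads that fit: ⌊4471 / 306⌋ = 14.
Risers = treads + 1 = 15.
Maximum height = 15 × 163 = 2445 mm.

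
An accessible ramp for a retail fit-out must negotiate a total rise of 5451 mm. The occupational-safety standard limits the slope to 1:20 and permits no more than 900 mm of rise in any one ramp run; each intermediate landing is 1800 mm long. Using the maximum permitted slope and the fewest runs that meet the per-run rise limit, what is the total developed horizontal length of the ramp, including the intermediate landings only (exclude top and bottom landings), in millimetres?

5451 / 900 = 6.06, so 7 ramp runs are needed. That means 6 intermediate landings.
Horizontal run for 5451 mm of rise at 1:20 is 5451 × 20 = 109020 mm.
6 intermediate landings contribute 6 × 1800 = 10800 mm.
Developed length = 109020 + 10800 = 119820 mm.

119820 mm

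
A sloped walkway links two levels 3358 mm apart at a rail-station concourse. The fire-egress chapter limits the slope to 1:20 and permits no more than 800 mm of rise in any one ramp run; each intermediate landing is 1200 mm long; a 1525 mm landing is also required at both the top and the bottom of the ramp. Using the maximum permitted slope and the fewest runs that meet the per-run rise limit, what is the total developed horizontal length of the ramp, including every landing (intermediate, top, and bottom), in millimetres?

75010 mm

3358 / 800 = 4.197 → round up to 5 ramp runs. That means 4 intermediate landings.
Horizontal run for 3358 mm of rise at 1:20 is 3358 × 20 = 67160 mm.
Intermediate landings: 4 × 1200 = 4800 mm.
Top and bottom landings: 2 × 1525 = 3050 mm.
Total = 67160 + 4800 + 3050 = 75010 mm.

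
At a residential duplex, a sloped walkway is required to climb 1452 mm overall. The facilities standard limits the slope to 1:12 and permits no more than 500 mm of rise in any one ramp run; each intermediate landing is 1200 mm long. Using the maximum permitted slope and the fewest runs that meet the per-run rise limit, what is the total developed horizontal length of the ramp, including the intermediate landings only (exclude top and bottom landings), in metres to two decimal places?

1452 / 500 = 2.904 → round up to 3 ramp runs. That means 2 intermediate landings.
Ramp run (horizontal) at 1:12: 1452 × 12 = 17424 mm.
Intermediate landings: 2 × 1200 = 2400 mm.
Total developed length = 17424 + 2400 = 19824 mm.
= 19.82 m.

19.82 m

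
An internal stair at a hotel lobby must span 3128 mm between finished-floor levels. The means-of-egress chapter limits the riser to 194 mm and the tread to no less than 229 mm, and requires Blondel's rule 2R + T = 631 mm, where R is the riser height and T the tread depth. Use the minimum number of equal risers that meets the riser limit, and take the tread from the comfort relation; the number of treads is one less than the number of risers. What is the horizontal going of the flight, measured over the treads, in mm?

4208 mm

At most 194 each: 3128/194 = 16.12, giving 17 risers.
R = 3128 ÷ 17 = 184 mm.
From 2R + T = 631: T = 631 − 368 = 263 mm.
17 risers give 16 treads; going = 16 × 263 = 4208 mm.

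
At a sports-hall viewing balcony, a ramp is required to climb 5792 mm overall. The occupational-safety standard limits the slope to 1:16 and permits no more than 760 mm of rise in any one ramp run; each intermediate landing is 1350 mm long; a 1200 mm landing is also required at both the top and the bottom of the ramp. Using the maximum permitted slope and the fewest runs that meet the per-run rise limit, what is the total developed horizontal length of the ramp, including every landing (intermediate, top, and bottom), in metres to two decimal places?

At most 760 each: 5792/760 = 7.62, giving 8 ramp runs. That means 7 intermediate landings.
Horizontal run for 5792 mm of rise at 1:16 is 5792 × 16 = 92672 mm.
7 intermediate landings contribute 7 × 1350 = 9450 mm.
Top and bottom landings: 2 × 1200 = 2400 mm.
Total = 92672 + 9450 + 2400 = 104522 mm.
= 104.52 m.

104.52 m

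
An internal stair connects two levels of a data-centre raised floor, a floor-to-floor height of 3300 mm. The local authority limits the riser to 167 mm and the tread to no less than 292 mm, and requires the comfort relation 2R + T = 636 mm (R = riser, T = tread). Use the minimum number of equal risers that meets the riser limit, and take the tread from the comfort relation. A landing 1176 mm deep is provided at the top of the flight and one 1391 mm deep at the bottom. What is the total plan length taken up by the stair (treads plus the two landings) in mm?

8381 mm

⌈3300/167⌉ = 20 risers.
Each riser is 3300/20 = 165 mm (≤ 167 mm).
From 2R + T = 636: T = 636 − 330 = 306 mm.
Treads = 20 − 1 = 19; going = 19 × 306 = 5814 mm.
Enclosure = 5814 + 1176 + 1391 = 8381 mm.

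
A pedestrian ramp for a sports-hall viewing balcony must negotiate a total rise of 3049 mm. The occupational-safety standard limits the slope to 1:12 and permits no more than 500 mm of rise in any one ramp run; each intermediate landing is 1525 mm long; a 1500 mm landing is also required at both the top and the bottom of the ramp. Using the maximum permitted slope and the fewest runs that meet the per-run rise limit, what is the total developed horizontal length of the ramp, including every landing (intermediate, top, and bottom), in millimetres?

48738 mm

⌈3049/500⌉ = 7 ramp runs. That means 6 intermediate landings.
Horizontal run for 3049 mm of rise at 1:12 is 3049 × 12 = 36588 mm.
6 intermediate landings contribute 6 × 1525 = 9150 mm.
Top and bottom landings: 2 × 1500 = 3000 mm.
Total = 36588 + 9150 + 3000 = 48738 mm.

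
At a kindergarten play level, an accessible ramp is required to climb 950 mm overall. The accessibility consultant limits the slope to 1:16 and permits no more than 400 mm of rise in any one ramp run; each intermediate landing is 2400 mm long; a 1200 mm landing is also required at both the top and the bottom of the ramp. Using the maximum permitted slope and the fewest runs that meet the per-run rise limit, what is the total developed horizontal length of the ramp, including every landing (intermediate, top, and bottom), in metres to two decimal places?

22.40 m

⌈950/400⌉ = 3 ramp runs. That means 2 intermediate landings.
Horizontal run for 950 mm of rise at 1:16 is 950 × 16 = 15200 mm.
2 intermediate landings contribute 2 × 2400 = 4800 mm.
Top and bottom landings: 2 × 1200 = 2400 mm.
Total = 15200 + 4800 + 2400 = 22400 mm.
= 22.40 m.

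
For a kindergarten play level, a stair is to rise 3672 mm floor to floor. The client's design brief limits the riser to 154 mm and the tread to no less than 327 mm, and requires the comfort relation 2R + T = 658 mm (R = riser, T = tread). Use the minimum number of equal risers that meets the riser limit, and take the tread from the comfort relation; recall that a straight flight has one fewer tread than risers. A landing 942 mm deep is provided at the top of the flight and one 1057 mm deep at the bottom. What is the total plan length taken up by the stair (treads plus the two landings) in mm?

10095 mm

At most 154 each: 3672/154 = 23.84, giving 24 risers.
Riser R = 3672 / 24 = 153 mm, within the 154 mm limit.
T = 658 − 2·153 = 352 mm, which satisfies the 327 mm minimum.
24 risers give 23 treads; going = 23 × 352 = 8096 mm.
Enclosure = 8096 + 942 + 1057 = 10095 mm.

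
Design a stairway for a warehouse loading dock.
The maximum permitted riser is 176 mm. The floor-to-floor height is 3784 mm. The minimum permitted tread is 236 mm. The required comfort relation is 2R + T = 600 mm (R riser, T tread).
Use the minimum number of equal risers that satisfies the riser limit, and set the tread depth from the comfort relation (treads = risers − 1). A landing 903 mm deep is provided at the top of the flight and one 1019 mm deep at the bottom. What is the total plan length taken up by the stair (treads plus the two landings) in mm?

3784 / 176 = 21.50, so 22 risers are needed.
R = 3784 ÷ 22 = 172 mm.
Tread T = 600 − 2 × 172 = 256 mm (≥ 236 mm).
Going = (22 − 1) × 256 = 5376 mm.
Add landings: 5376 + 903 + 1019 = 7298 mm.

7298 mm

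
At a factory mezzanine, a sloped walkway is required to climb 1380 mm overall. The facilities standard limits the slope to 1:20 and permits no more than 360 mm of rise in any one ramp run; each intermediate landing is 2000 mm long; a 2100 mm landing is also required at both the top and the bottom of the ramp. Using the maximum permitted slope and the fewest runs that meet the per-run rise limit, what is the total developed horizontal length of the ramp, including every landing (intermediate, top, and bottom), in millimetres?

1380 / 360 = 3.833 → round up to 4 ramp runs. That means 3 intermediate landings.
Horizontal run for 1380 mm of rise at 1:20 is 1380 × 20 = 27600 mm.
3 intermediate landings contribute 3 × 2000 = 6000 mm.
Top and bottom landings: 2 × 2100 = 4200 mm.
Total = 27600 + 6000 + 4200 = 37800 mm.

37800 mm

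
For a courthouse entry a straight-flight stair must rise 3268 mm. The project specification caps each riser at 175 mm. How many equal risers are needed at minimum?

At most 175 each: 3268/175 = 18.67, giving 19 risers.

19 risers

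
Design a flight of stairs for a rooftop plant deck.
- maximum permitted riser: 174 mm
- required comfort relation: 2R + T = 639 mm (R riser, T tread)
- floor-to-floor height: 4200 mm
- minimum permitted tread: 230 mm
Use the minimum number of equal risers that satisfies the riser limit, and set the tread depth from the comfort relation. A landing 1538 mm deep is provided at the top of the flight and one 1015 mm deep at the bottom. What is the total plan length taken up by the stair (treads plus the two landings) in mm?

⌈4200/174⌉ = 25 risers.
Riser R = 4200 / 25 = 168 mm, within the 174 mm limit.
Tread T = 639 − 2 × 168 = 303 mm (≥ 230 mm).
Going = (25 − 1) × 303 = 7272 mm.
Add landings: 7272 + 1538 + 1015 = 9825 mm.

9825 mm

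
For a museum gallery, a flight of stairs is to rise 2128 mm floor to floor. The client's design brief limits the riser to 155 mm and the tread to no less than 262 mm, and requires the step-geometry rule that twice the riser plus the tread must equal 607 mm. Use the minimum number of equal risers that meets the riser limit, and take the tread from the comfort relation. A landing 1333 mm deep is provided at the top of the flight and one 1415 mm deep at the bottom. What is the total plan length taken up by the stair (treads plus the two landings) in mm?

6687 mm

⌈2128/155⌉ = 14 risers.
Riser R = 2128 / 14 = 152 mm, within the 155 mm limit.
From 2R + T = 607: T = 607 − 304 = 303 mm.
Treads = 14 − 1 = 13; going = 13 × 303 = 3939 mm.
Enclosure = 3939 + 1333 + 1415 = 6687 mm.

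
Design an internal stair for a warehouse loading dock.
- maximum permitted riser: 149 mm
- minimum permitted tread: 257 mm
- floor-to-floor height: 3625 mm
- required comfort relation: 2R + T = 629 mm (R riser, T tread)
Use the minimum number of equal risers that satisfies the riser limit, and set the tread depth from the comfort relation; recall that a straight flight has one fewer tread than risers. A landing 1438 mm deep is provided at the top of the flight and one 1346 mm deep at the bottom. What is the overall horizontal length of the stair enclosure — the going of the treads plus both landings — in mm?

10920 mm

⌈3625/149⌉ = 25 risers.
Each riser is 3625/25 = 145 mm (≤ 149 mm).
T = 629 − 2·145 = 339 mm, which satisfies the 257 mm minimum.
Going = (25 − 1) × 339 = 8136 mm.
Enclosure = 8136 + 1438 + 1346 = 10920 mm.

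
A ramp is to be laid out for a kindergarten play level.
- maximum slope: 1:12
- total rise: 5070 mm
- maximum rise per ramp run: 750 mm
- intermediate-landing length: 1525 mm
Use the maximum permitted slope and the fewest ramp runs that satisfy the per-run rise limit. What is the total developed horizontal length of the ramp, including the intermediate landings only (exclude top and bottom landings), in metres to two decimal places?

69.99 m

5070 / 750 = 6.760 → round up to 7 ramp runs. That means 6 intermediate landings.
Horizontal run for 5070 mm of rise at 1:12 is 5070 × 12 = 60840 mm.
Intermediate landings: 6 × 1525 = 9150 mm.
Total developed length = 60840 + 9150 = 69990 mm.
= 69.99 m.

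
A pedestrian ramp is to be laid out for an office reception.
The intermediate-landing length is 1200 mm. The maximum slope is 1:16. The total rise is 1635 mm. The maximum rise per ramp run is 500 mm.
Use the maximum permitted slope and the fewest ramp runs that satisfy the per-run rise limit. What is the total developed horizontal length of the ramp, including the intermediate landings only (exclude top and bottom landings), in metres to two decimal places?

At most 500 each: 1635/500 = 3.27, giving 4 ramp runs. That means 3 intermediate landings.
Horizontal run for 1635 mm of rise at 1:16 is 1635 × 16 = 26160 mm.
3 intermediate landings contribute 3 × 1200 = 3600 mm.
Total developed length = 26160 + 3600 = 29760 mm.
= 29.76 m.

29.76 m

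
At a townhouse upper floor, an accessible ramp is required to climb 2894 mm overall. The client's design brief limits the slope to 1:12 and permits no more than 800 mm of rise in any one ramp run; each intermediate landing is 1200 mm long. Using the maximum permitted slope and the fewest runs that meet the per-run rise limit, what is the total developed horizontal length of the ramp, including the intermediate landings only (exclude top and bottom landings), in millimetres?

At most 800 each: 2894/800 = 3.62, giving 4 ramp runs. That means 3 intermediate landings.
Horizontal run for 2894 mm of rise at 1:12 is 2894 × 12 = 34728 mm.
Intermediate landings: 3 × 1200 = 3600 mm.
Developed length = 34728 + 3600 = 38328 mm.

38328 mm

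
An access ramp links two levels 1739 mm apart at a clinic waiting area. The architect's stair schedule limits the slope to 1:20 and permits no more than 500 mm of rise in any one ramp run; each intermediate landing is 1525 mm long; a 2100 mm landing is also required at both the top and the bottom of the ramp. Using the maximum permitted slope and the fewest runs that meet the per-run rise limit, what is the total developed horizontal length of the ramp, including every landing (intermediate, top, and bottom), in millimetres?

1739 / 500 = 3.48, so 4 ramp runs are needed. That means 3 intermediate landings.
Ramp run (horizontal) at 1:20: 1739 × 20 = 34780 mm.
3 intermediate landings contribute 3 × 1525 = 4575 mm.
Top and bottom landings: 2 × 2100 = 4200 mm.
Total = 34780 + 4575 + 4200 = 43555 mm.

43555 mm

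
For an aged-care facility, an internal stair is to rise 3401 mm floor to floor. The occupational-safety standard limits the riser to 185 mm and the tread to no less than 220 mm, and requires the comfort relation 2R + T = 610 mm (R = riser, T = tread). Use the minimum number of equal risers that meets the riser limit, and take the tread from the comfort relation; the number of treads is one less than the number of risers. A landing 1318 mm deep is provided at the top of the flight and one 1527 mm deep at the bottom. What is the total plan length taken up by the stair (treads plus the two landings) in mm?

At most 185 each: 3401/185 = 18.38, giving 19 risers.
Riser R = 3401 / 19 = 179 mm, within the 185 mm limit.
From 2R + T = 610: T = 610 − 358 = 252 mm.
Treads = 19 − 1 = 18; going = 18 × 252 = 4536 mm.
Add landings: 4536 + 1318 + 1527 = 7381 mm.

7381 mm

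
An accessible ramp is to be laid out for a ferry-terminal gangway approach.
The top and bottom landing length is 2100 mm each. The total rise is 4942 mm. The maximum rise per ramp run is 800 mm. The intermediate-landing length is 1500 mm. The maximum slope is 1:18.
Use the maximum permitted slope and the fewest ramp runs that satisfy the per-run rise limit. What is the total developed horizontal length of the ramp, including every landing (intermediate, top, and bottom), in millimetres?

⌈4942/800⌉ = 7 ramp runs. That means 6 intermediate landings.
Horizontal run for 4942 mm of rise at 1:18 is 4942 × 18 = 88956 mm.
Intermediate landings: 6 × 1500 = 9000 mm.
Top and bottom landings: 2 × 2100 = 4200 mm.
Total = 88956 + 9000 + 4200 = 102156 mm.

102156 mm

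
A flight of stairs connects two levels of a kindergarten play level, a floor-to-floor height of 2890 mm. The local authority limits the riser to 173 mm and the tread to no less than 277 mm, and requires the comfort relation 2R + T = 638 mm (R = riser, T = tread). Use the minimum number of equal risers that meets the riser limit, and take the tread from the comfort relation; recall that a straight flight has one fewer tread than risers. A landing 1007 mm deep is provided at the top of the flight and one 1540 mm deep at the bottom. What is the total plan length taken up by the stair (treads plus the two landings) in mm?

7315 mm

2890 / 173 = 16.71, so 17 risers are needed.
Each riser is 2890/17 = 170 mm (≤ 173 mm).
Tread T = 638 − 2 × 170 = 298 mm (≥ 277 mm).
Going = (17 − 1) × 298 = 4768 mm.
Add landings: 4768 + 1007 + 1540 = 7315 mm.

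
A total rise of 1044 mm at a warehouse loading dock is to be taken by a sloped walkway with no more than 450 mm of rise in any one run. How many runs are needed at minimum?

1044 / 450 = 2.320 → round up to 3 ramp runs.

3 runs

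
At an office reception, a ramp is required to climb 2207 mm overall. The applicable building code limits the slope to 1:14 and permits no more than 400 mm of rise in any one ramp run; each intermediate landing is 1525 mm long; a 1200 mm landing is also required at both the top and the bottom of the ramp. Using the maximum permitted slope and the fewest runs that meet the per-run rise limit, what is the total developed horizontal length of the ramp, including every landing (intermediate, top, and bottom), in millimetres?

2207 / 400 = 5.518 → round up to 6 ramp runs. That means 5 intermediate landings.
Horizontal run for 2207 mm of rise at 1:14 is 2207 × 14 = 30898 mm.
5 intermediate landings contribute 5 × 1525 = 7625 mm.
Top and bottom landings: 2 × 1200 = 2400 mm.
Total = 30898 + 7625 + 2400 = 40923 mm.

40923 mm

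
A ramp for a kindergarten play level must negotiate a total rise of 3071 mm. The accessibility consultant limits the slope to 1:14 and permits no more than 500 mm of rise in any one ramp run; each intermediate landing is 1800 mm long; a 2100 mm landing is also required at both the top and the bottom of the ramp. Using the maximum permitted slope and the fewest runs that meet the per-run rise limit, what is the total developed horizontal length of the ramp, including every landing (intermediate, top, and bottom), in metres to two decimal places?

57.99 m

3071 / 500 = 6.142 → round up to 7 ramp runs. That means 6 intermediate landings.
Horizontal run for 3071 mm of rise at 1:14 is 3071 × 14 = 42994 mm.
6 intermediate landings contribute 6 × 1800 = 10800 mm.
Top and bottom landings: 2 × 2100 = 4200 mm.
Total = 42994 + 10800 + 4200 = 57994 mm.
= 57.99 m.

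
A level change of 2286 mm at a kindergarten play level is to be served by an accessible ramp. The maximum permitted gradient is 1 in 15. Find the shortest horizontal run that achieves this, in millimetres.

At 1:15 the run is 15 × 2286 = 34290 mm.

34290 mm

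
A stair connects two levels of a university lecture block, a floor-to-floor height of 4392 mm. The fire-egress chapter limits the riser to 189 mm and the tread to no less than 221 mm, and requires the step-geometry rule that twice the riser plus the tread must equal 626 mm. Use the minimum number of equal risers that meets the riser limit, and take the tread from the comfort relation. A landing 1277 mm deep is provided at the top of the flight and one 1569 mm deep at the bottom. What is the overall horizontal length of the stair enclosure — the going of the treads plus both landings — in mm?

8826 mm

At most 189 each: 4392/189 = 23.24, giving 24 risers.
Riser R = 4392 / 24 = 183 mm, within the 189 mm limit.
T = 626 − 2·183 = 260 mm, which satisfies the 221 mm minimum.
24 risers give 23 treads; going = 23 × 260 = 5980 mm.
Enclosure = 5980 + 1277 + 1569 = 8826 mm.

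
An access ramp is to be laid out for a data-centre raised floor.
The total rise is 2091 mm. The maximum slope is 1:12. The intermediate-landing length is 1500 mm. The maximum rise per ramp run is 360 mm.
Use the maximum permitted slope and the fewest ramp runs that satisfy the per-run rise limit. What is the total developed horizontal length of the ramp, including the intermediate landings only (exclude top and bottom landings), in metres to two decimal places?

32.59 m

2091 / 360 = 5.81, so 6 ramp runs are needed. That means 5 intermediate landings.
Ramp run (horizontal) at 1:12: 2091 × 12 = 25092 mm.
5 intermediate landings contribute 5 × 1500 = 7500 mm.
Developed length = 25092 + 7500 = 32592 mm.
= 32.59 m.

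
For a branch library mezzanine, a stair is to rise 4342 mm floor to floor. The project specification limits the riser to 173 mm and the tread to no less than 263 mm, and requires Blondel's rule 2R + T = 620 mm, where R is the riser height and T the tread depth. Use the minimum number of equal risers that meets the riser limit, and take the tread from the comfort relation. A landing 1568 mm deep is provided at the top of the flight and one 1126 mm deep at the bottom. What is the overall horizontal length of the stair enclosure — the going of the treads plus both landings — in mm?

9844 mm

⌈4342/173⌉ = 26 risers.
R = 4342 ÷ 26 = 167 mm.
From 2R + T = 620: T = 620 − 334 = 286 mm.
26 risers give 25 treads; going = 25 × 286 = 7150 mm.
Enclosure = 7150 + 1568 + 1126 = 9844 mm.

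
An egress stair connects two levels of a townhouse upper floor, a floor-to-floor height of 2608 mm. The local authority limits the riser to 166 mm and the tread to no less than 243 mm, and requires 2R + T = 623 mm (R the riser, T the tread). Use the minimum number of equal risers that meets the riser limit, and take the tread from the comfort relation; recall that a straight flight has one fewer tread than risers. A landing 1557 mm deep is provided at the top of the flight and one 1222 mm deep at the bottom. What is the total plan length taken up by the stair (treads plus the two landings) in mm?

At most 166 each: 2608/166 = 15.71, giving 16 risers.
R = 2608 ÷ 16 = 163 mm.
From 2R + T = 623: T = 623 − 326 = 297 mm.
16 risers give 15 treads; going = 15 × 297 = 4455 mm.
Add landings: 4455 + 1557 + 1222 = 7234 mm.

7234 mm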